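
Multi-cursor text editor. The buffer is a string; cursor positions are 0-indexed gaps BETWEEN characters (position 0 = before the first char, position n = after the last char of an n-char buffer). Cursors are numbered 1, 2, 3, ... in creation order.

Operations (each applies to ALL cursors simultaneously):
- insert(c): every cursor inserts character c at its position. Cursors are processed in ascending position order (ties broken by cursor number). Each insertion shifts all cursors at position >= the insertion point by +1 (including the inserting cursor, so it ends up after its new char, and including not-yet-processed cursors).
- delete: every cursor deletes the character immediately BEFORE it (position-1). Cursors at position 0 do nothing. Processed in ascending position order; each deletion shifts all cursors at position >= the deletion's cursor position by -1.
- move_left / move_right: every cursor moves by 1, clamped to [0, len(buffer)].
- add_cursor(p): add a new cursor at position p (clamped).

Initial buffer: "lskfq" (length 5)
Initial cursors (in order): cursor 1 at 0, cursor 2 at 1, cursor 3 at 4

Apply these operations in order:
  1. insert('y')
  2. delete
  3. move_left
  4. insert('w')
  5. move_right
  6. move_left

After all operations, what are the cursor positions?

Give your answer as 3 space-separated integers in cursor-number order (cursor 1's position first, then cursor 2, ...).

Answer: 2 2 6

Derivation:
After op 1 (insert('y')): buffer="ylyskfyq" (len 8), cursors c1@1 c2@3 c3@7, authorship 1.2...3.
After op 2 (delete): buffer="lskfq" (len 5), cursors c1@0 c2@1 c3@4, authorship .....
After op 3 (move_left): buffer="lskfq" (len 5), cursors c1@0 c2@0 c3@3, authorship .....
After op 4 (insert('w')): buffer="wwlskwfq" (len 8), cursors c1@2 c2@2 c3@6, authorship 12...3..
After op 5 (move_right): buffer="wwlskwfq" (len 8), cursors c1@3 c2@3 c3@7, authorship 12...3..
After op 6 (move_left): buffer="wwlskwfq" (len 8), cursors c1@2 c2@2 c3@6, authorship 12...3..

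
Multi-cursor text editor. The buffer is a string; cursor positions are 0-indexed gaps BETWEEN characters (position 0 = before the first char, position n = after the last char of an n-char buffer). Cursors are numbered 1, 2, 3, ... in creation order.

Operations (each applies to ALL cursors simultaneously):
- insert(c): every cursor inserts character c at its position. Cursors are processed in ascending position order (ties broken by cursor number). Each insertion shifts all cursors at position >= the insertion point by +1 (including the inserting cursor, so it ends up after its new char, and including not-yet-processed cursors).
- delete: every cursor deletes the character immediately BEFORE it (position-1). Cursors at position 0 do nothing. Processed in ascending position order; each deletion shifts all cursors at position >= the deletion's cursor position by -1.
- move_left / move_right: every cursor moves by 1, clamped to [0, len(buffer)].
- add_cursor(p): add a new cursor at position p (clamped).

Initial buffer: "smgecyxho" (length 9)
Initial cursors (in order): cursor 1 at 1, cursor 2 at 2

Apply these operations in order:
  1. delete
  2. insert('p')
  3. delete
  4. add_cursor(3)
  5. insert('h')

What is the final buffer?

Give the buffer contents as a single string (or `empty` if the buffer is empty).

Answer: hhgechyxho

Derivation:
After op 1 (delete): buffer="gecyxho" (len 7), cursors c1@0 c2@0, authorship .......
After op 2 (insert('p')): buffer="ppgecyxho" (len 9), cursors c1@2 c2@2, authorship 12.......
After op 3 (delete): buffer="gecyxho" (len 7), cursors c1@0 c2@0, authorship .......
After op 4 (add_cursor(3)): buffer="gecyxho" (len 7), cursors c1@0 c2@0 c3@3, authorship .......
After op 5 (insert('h')): buffer="hhgechyxho" (len 10), cursors c1@2 c2@2 c3@6, authorship 12...3....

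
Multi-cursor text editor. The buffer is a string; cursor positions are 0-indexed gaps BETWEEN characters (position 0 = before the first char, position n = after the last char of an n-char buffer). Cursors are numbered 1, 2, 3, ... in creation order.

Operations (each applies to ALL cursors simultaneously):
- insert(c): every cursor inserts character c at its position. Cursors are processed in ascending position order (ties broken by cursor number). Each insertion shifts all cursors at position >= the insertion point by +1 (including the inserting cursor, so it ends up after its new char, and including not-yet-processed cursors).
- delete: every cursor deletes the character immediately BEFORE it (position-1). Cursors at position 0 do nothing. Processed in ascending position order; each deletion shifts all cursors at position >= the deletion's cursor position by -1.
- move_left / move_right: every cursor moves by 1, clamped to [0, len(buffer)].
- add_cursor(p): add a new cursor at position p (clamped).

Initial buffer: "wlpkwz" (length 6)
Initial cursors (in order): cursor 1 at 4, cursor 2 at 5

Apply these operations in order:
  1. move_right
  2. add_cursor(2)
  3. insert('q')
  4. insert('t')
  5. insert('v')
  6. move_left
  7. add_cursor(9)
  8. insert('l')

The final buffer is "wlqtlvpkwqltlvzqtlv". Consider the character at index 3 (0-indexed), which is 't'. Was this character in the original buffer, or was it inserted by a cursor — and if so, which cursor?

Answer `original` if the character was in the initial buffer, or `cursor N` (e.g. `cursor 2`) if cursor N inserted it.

After op 1 (move_right): buffer="wlpkwz" (len 6), cursors c1@5 c2@6, authorship ......
After op 2 (add_cursor(2)): buffer="wlpkwz" (len 6), cursors c3@2 c1@5 c2@6, authorship ......
After op 3 (insert('q')): buffer="wlqpkwqzq" (len 9), cursors c3@3 c1@7 c2@9, authorship ..3...1.2
After op 4 (insert('t')): buffer="wlqtpkwqtzqt" (len 12), cursors c3@4 c1@9 c2@12, authorship ..33...11.22
After op 5 (insert('v')): buffer="wlqtvpkwqtvzqtv" (len 15), cursors c3@5 c1@11 c2@15, authorship ..333...111.222
After op 6 (move_left): buffer="wlqtvpkwqtvzqtv" (len 15), cursors c3@4 c1@10 c2@14, authorship ..333...111.222
After op 7 (add_cursor(9)): buffer="wlqtvpkwqtvzqtv" (len 15), cursors c3@4 c4@9 c1@10 c2@14, authorship ..333...111.222
After op 8 (insert('l')): buffer="wlqtlvpkwqltlvzqtlv" (len 19), cursors c3@5 c4@11 c1@13 c2@18, authorship ..3333...14111.2222
Authorship (.=original, N=cursor N): . . 3 3 3 3 . . . 1 4 1 1 1 . 2 2 2 2
Index 3: author = 3

Answer: cursor 3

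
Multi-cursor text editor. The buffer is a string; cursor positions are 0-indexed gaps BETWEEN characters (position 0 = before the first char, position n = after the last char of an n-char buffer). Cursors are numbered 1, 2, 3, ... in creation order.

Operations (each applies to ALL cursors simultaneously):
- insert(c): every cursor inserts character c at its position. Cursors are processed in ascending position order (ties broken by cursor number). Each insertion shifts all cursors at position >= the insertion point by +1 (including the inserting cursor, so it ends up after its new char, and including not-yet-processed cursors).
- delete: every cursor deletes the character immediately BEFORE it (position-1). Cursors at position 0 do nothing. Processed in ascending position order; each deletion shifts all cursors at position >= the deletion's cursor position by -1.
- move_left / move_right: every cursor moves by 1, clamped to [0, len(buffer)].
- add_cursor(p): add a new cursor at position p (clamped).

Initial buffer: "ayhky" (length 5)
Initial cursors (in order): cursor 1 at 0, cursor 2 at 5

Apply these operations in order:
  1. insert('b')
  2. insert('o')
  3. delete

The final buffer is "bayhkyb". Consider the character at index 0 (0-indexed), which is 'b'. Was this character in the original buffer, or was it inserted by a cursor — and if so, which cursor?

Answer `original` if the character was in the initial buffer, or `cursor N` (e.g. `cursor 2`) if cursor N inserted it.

Answer: cursor 1

Derivation:
After op 1 (insert('b')): buffer="bayhkyb" (len 7), cursors c1@1 c2@7, authorship 1.....2
After op 2 (insert('o')): buffer="boayhkybo" (len 9), cursors c1@2 c2@9, authorship 11.....22
After op 3 (delete): buffer="bayhkyb" (len 7), cursors c1@1 c2@7, authorship 1.....2
Authorship (.=original, N=cursor N): 1 . . . . . 2
Index 0: author = 1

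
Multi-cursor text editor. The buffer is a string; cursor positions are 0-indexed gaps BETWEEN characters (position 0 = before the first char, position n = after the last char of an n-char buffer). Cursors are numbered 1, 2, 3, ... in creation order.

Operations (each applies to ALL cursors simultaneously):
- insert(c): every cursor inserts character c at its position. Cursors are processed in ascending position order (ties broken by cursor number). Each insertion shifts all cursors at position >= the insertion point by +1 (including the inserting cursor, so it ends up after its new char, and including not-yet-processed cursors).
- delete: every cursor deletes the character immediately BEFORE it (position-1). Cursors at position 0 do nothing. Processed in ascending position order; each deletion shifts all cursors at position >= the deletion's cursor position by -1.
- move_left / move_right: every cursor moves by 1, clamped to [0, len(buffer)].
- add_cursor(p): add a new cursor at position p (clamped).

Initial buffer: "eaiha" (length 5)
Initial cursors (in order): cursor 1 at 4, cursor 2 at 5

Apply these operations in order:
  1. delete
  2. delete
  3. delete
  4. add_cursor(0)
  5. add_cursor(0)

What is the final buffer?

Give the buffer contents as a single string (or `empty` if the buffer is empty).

After op 1 (delete): buffer="eai" (len 3), cursors c1@3 c2@3, authorship ...
After op 2 (delete): buffer="e" (len 1), cursors c1@1 c2@1, authorship .
After op 3 (delete): buffer="" (len 0), cursors c1@0 c2@0, authorship 
After op 4 (add_cursor(0)): buffer="" (len 0), cursors c1@0 c2@0 c3@0, authorship 
After op 5 (add_cursor(0)): buffer="" (len 0), cursors c1@0 c2@0 c3@0 c4@0, authorship 

Answer: empty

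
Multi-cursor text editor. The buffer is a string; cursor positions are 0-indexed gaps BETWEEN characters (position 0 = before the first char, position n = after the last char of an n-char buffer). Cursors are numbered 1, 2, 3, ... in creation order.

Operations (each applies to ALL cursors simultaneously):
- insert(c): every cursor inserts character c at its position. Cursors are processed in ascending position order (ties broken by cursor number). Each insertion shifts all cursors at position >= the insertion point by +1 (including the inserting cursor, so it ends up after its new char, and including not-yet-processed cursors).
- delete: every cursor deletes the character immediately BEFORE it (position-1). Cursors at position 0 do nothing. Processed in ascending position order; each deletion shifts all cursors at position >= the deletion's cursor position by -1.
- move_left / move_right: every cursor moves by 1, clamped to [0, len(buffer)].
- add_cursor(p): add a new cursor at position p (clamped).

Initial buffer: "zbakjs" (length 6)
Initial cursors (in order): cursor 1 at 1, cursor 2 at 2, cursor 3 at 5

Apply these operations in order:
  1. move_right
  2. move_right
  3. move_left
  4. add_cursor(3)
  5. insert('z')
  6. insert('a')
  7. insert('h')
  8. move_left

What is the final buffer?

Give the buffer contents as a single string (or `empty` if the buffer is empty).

After op 1 (move_right): buffer="zbakjs" (len 6), cursors c1@2 c2@3 c3@6, authorship ......
After op 2 (move_right): buffer="zbakjs" (len 6), cursors c1@3 c2@4 c3@6, authorship ......
After op 3 (move_left): buffer="zbakjs" (len 6), cursors c1@2 c2@3 c3@5, authorship ......
After op 4 (add_cursor(3)): buffer="zbakjs" (len 6), cursors c1@2 c2@3 c4@3 c3@5, authorship ......
After op 5 (insert('z')): buffer="zbzazzkjzs" (len 10), cursors c1@3 c2@6 c4@6 c3@9, authorship ..1.24..3.
After op 6 (insert('a')): buffer="zbzaazzaakjzas" (len 14), cursors c1@4 c2@9 c4@9 c3@13, authorship ..11.2424..33.
After op 7 (insert('h')): buffer="zbzahazzaahhkjzahs" (len 18), cursors c1@5 c2@12 c4@12 c3@17, authorship ..111.242424..333.
After op 8 (move_left): buffer="zbzahazzaahhkjzahs" (len 18), cursors c1@4 c2@11 c4@11 c3@16, authorship ..111.242424..333.

Answer: zbzahazzaahhkjzahs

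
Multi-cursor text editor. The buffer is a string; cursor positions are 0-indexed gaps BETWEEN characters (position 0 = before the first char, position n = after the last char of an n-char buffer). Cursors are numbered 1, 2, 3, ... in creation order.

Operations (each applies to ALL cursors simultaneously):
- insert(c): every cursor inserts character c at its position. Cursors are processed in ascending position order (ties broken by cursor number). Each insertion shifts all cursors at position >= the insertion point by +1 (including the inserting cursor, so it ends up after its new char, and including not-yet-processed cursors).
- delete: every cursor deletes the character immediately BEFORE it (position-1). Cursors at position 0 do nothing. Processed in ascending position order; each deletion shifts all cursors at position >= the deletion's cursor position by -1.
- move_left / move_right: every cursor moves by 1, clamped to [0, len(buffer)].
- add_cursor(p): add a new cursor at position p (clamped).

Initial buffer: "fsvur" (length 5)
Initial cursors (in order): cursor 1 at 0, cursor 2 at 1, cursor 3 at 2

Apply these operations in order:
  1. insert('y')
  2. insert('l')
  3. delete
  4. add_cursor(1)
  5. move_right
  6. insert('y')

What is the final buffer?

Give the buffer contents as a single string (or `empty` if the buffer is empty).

Answer: yfyyysyyvyur

Derivation:
After op 1 (insert('y')): buffer="yfysyvur" (len 8), cursors c1@1 c2@3 c3@5, authorship 1.2.3...
After op 2 (insert('l')): buffer="ylfylsylvur" (len 11), cursors c1@2 c2@5 c3@8, authorship 11.22.33...
After op 3 (delete): buffer="yfysyvur" (len 8), cursors c1@1 c2@3 c3@5, authorship 1.2.3...
After op 4 (add_cursor(1)): buffer="yfysyvur" (len 8), cursors c1@1 c4@1 c2@3 c3@5, authorship 1.2.3...
After op 5 (move_right): buffer="yfysyvur" (len 8), cursors c1@2 c4@2 c2@4 c3@6, authorship 1.2.3...
After op 6 (insert('y')): buffer="yfyyysyyvyur" (len 12), cursors c1@4 c4@4 c2@7 c3@10, authorship 1.142.23.3..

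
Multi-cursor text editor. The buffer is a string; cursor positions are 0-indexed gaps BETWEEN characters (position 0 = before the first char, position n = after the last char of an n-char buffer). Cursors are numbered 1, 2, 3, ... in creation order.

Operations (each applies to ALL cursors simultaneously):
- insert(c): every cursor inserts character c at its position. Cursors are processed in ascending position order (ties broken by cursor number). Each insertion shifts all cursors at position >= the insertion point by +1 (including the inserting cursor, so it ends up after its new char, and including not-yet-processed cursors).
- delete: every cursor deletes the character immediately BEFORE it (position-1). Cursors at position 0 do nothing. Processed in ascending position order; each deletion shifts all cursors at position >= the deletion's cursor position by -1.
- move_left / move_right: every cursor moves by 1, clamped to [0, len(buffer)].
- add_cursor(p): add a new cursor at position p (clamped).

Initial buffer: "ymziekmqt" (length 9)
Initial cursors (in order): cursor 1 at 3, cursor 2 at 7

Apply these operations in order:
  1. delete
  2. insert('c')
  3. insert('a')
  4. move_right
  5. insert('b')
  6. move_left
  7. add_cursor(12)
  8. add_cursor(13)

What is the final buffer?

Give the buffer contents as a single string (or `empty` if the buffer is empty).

After op 1 (delete): buffer="ymiekqt" (len 7), cursors c1@2 c2@5, authorship .......
After op 2 (insert('c')): buffer="ymciekcqt" (len 9), cursors c1@3 c2@7, authorship ..1...2..
After op 3 (insert('a')): buffer="ymcaiekcaqt" (len 11), cursors c1@4 c2@9, authorship ..11...22..
After op 4 (move_right): buffer="ymcaiekcaqt" (len 11), cursors c1@5 c2@10, authorship ..11...22..
After op 5 (insert('b')): buffer="ymcaibekcaqbt" (len 13), cursors c1@6 c2@12, authorship ..11.1..22.2.
After op 6 (move_left): buffer="ymcaibekcaqbt" (len 13), cursors c1@5 c2@11, authorship ..11.1..22.2.
After op 7 (add_cursor(12)): buffer="ymcaibekcaqbt" (len 13), cursors c1@5 c2@11 c3@12, authorship ..11.1..22.2.
After op 8 (add_cursor(13)): buffer="ymcaibekcaqbt" (len 13), cursors c1@5 c2@11 c3@12 c4@13, authorship ..11.1..22.2.

Answer: ymcaibekcaqbt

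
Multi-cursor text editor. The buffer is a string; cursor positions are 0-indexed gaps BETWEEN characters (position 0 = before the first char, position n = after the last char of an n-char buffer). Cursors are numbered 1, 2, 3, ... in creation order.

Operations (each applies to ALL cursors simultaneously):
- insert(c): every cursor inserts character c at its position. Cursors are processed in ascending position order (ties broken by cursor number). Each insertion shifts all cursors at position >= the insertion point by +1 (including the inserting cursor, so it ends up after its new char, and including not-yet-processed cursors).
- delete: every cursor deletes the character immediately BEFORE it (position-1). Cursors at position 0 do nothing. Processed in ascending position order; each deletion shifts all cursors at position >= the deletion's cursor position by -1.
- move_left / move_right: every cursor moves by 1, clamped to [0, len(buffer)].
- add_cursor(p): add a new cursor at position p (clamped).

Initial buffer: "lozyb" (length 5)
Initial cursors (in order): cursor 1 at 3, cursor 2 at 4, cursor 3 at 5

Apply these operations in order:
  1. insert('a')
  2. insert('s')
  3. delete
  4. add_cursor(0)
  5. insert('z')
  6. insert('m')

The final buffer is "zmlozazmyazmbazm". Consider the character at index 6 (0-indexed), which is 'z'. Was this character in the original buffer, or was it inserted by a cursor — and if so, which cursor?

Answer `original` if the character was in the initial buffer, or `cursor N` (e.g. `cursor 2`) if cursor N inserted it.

Answer: cursor 1

Derivation:
After op 1 (insert('a')): buffer="lozayaba" (len 8), cursors c1@4 c2@6 c3@8, authorship ...1.2.3
After op 2 (insert('s')): buffer="lozasyasbas" (len 11), cursors c1@5 c2@8 c3@11, authorship ...11.22.33
After op 3 (delete): buffer="lozayaba" (len 8), cursors c1@4 c2@6 c3@8, authorship ...1.2.3
After op 4 (add_cursor(0)): buffer="lozayaba" (len 8), cursors c4@0 c1@4 c2@6 c3@8, authorship ...1.2.3
After op 5 (insert('z')): buffer="zlozazyazbaz" (len 12), cursors c4@1 c1@6 c2@9 c3@12, authorship 4...11.22.33
After op 6 (insert('m')): buffer="zmlozazmyazmbazm" (len 16), cursors c4@2 c1@8 c2@12 c3@16, authorship 44...111.222.333
Authorship (.=original, N=cursor N): 4 4 . . . 1 1 1 . 2 2 2 . 3 3 3
Index 6: author = 1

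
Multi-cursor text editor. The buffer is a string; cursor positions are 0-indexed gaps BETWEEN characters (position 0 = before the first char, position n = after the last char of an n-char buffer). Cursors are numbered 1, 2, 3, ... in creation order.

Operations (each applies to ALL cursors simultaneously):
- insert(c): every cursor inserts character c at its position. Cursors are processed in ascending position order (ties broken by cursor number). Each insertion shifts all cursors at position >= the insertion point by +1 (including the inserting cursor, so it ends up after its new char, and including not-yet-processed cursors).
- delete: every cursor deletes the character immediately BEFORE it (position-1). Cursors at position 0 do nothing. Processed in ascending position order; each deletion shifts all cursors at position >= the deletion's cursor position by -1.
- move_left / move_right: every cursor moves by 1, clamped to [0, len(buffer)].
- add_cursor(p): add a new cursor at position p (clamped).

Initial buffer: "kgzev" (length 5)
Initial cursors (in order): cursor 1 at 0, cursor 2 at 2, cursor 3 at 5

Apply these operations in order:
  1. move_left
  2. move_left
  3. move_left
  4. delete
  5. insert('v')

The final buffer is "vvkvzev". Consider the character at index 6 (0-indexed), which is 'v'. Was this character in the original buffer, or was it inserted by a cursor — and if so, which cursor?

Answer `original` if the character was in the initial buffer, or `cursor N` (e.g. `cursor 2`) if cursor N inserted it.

After op 1 (move_left): buffer="kgzev" (len 5), cursors c1@0 c2@1 c3@4, authorship .....
After op 2 (move_left): buffer="kgzev" (len 5), cursors c1@0 c2@0 c3@3, authorship .....
After op 3 (move_left): buffer="kgzev" (len 5), cursors c1@0 c2@0 c3@2, authorship .....
After op 4 (delete): buffer="kzev" (len 4), cursors c1@0 c2@0 c3@1, authorship ....
After op 5 (insert('v')): buffer="vvkvzev" (len 7), cursors c1@2 c2@2 c3@4, authorship 12.3...
Authorship (.=original, N=cursor N): 1 2 . 3 . . .
Index 6: author = original

Answer: original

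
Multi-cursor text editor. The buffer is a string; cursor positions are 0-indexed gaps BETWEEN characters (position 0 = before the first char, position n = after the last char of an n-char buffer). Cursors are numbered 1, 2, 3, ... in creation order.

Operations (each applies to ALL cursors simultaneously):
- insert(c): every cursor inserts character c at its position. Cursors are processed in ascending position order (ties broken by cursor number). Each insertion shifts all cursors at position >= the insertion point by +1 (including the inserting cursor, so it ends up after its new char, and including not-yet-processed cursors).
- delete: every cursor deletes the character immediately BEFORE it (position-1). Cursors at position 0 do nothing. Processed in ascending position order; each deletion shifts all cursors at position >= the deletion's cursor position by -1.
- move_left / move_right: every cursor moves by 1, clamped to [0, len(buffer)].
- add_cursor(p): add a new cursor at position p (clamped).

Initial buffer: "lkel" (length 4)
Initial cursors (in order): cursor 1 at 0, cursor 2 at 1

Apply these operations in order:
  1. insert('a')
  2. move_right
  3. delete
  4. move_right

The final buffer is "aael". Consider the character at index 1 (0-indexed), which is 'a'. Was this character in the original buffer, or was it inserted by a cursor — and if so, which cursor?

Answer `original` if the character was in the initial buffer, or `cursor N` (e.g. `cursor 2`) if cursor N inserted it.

After op 1 (insert('a')): buffer="alakel" (len 6), cursors c1@1 c2@3, authorship 1.2...
After op 2 (move_right): buffer="alakel" (len 6), cursors c1@2 c2@4, authorship 1.2...
After op 3 (delete): buffer="aael" (len 4), cursors c1@1 c2@2, authorship 12..
After op 4 (move_right): buffer="aael" (len 4), cursors c1@2 c2@3, authorship 12..
Authorship (.=original, N=cursor N): 1 2 . .
Index 1: author = 2

Answer: cursor 2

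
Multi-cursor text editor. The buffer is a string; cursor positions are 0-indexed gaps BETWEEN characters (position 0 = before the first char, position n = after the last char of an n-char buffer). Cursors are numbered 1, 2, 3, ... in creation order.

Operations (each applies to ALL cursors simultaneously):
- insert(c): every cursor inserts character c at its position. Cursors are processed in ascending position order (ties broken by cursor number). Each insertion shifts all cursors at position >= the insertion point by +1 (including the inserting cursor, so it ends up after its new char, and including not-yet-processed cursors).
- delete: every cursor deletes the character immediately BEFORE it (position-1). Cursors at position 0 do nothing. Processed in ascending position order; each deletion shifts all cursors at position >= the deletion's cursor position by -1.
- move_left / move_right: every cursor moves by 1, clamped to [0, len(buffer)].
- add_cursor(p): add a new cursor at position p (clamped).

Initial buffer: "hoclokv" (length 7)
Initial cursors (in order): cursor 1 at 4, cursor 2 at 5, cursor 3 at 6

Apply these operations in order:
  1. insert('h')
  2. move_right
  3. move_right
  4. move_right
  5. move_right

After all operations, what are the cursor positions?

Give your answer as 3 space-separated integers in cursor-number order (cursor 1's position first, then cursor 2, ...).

After op 1 (insert('h')): buffer="hoclhohkhv" (len 10), cursors c1@5 c2@7 c3@9, authorship ....1.2.3.
After op 2 (move_right): buffer="hoclhohkhv" (len 10), cursors c1@6 c2@8 c3@10, authorship ....1.2.3.
After op 3 (move_right): buffer="hoclhohkhv" (len 10), cursors c1@7 c2@9 c3@10, authorship ....1.2.3.
After op 4 (move_right): buffer="hoclhohkhv" (len 10), cursors c1@8 c2@10 c3@10, authorship ....1.2.3.
After op 5 (move_right): buffer="hoclhohkhv" (len 10), cursors c1@9 c2@10 c3@10, authorship ....1.2.3.

Answer: 9 10 10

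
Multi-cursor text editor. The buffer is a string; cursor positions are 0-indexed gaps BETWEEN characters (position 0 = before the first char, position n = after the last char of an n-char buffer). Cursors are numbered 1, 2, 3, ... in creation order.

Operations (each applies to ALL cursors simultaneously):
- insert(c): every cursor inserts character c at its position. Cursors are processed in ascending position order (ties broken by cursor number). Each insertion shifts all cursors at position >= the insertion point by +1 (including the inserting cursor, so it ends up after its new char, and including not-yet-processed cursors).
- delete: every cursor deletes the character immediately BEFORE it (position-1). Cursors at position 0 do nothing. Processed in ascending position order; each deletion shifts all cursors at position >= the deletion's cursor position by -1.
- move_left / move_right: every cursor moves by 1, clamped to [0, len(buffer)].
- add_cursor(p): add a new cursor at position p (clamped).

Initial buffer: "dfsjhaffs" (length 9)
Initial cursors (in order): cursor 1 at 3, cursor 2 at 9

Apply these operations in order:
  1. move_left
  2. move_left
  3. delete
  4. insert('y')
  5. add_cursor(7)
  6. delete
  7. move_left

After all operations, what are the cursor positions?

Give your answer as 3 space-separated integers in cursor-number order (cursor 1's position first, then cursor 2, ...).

Answer: 0 3 3

Derivation:
After op 1 (move_left): buffer="dfsjhaffs" (len 9), cursors c1@2 c2@8, authorship .........
After op 2 (move_left): buffer="dfsjhaffs" (len 9), cursors c1@1 c2@7, authorship .........
After op 3 (delete): buffer="fsjhafs" (len 7), cursors c1@0 c2@5, authorship .......
After op 4 (insert('y')): buffer="yfsjhayfs" (len 9), cursors c1@1 c2@7, authorship 1.....2..
After op 5 (add_cursor(7)): buffer="yfsjhayfs" (len 9), cursors c1@1 c2@7 c3@7, authorship 1.....2..
After op 6 (delete): buffer="fsjhfs" (len 6), cursors c1@0 c2@4 c3@4, authorship ......
After op 7 (move_left): buffer="fsjhfs" (len 6), cursors c1@0 c2@3 c3@3, authorship ......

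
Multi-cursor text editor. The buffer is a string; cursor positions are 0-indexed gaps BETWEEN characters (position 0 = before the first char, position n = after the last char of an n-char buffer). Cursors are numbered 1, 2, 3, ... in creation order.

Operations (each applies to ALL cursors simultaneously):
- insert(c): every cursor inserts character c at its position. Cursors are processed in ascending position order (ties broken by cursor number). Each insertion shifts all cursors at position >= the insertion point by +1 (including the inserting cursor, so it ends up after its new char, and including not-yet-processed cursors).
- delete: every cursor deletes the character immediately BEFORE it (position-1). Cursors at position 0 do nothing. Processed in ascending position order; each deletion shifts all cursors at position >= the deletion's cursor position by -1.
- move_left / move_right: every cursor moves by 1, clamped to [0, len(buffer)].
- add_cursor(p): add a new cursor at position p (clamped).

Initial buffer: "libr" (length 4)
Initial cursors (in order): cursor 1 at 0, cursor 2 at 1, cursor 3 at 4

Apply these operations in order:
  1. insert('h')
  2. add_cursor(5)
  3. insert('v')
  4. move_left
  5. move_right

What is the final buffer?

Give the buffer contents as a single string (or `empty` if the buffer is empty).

After op 1 (insert('h')): buffer="hlhibrh" (len 7), cursors c1@1 c2@3 c3@7, authorship 1.2...3
After op 2 (add_cursor(5)): buffer="hlhibrh" (len 7), cursors c1@1 c2@3 c4@5 c3@7, authorship 1.2...3
After op 3 (insert('v')): buffer="hvlhvibvrhv" (len 11), cursors c1@2 c2@5 c4@8 c3@11, authorship 11.22..4.33
After op 4 (move_left): buffer="hvlhvibvrhv" (len 11), cursors c1@1 c2@4 c4@7 c3@10, authorship 11.22..4.33
After op 5 (move_right): buffer="hvlhvibvrhv" (len 11), cursors c1@2 c2@5 c4@8 c3@11, authorship 11.22..4.33

Answer: hvlhvibvrhv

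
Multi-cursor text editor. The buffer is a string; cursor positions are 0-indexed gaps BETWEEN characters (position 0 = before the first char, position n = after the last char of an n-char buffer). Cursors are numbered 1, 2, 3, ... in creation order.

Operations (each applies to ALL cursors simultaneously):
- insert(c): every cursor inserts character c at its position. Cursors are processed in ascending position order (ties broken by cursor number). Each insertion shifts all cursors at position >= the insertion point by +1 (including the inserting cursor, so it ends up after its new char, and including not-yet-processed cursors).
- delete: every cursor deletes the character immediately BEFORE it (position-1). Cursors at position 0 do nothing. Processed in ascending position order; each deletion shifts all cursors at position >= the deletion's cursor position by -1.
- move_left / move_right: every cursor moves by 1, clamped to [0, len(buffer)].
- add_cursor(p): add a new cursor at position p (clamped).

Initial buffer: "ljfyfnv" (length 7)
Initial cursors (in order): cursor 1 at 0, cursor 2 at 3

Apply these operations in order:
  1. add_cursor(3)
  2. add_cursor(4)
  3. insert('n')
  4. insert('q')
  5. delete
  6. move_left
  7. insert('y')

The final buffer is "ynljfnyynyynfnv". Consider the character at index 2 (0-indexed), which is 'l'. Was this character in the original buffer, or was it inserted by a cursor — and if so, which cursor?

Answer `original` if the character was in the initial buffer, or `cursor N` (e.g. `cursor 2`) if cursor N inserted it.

After op 1 (add_cursor(3)): buffer="ljfyfnv" (len 7), cursors c1@0 c2@3 c3@3, authorship .......
After op 2 (add_cursor(4)): buffer="ljfyfnv" (len 7), cursors c1@0 c2@3 c3@3 c4@4, authorship .......
After op 3 (insert('n')): buffer="nljfnnynfnv" (len 11), cursors c1@1 c2@6 c3@6 c4@8, authorship 1...23.4...
After op 4 (insert('q')): buffer="nqljfnnqqynqfnv" (len 15), cursors c1@2 c2@9 c3@9 c4@12, authorship 11...2323.44...
After op 5 (delete): buffer="nljfnnynfnv" (len 11), cursors c1@1 c2@6 c3@6 c4@8, authorship 1...23.4...
After op 6 (move_left): buffer="nljfnnynfnv" (len 11), cursors c1@0 c2@5 c3@5 c4@7, authorship 1...23.4...
After op 7 (insert('y')): buffer="ynljfnyynyynfnv" (len 15), cursors c1@1 c2@8 c3@8 c4@11, authorship 11...2233.44...
Authorship (.=original, N=cursor N): 1 1 . . . 2 2 3 3 . 4 4 . . .
Index 2: author = original

Answer: original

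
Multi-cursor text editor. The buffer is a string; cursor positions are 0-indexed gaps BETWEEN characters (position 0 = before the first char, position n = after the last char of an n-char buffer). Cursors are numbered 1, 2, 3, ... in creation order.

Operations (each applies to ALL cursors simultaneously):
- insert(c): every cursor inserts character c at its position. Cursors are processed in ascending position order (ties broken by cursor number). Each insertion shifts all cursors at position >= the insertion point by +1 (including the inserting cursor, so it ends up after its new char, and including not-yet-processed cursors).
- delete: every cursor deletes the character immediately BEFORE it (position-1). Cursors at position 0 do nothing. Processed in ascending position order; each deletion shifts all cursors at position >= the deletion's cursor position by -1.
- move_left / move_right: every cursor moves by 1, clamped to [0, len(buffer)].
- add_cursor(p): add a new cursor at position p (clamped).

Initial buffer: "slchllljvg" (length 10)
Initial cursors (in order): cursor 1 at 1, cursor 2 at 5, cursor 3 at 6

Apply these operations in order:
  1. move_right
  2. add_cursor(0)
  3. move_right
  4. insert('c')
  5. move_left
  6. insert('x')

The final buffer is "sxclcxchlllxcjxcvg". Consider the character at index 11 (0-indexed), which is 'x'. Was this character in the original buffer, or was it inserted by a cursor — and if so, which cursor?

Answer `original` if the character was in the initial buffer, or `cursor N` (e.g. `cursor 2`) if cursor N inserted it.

Answer: cursor 2

Derivation:
After op 1 (move_right): buffer="slchllljvg" (len 10), cursors c1@2 c2@6 c3@7, authorship ..........
After op 2 (add_cursor(0)): buffer="slchllljvg" (len 10), cursors c4@0 c1@2 c2@6 c3@7, authorship ..........
After op 3 (move_right): buffer="slchllljvg" (len 10), cursors c4@1 c1@3 c2@7 c3@8, authorship ..........
After op 4 (insert('c')): buffer="sclcchlllcjcvg" (len 14), cursors c4@2 c1@5 c2@10 c3@12, authorship .4..1....2.3..
After op 5 (move_left): buffer="sclcchlllcjcvg" (len 14), cursors c4@1 c1@4 c2@9 c3@11, authorship .4..1....2.3..
After op 6 (insert('x')): buffer="sxclcxchlllxcjxcvg" (len 18), cursors c4@2 c1@6 c2@12 c3@15, authorship .44..11....22.33..
Authorship (.=original, N=cursor N): . 4 4 . . 1 1 . . . . 2 2 . 3 3 . .
Index 11: author = 2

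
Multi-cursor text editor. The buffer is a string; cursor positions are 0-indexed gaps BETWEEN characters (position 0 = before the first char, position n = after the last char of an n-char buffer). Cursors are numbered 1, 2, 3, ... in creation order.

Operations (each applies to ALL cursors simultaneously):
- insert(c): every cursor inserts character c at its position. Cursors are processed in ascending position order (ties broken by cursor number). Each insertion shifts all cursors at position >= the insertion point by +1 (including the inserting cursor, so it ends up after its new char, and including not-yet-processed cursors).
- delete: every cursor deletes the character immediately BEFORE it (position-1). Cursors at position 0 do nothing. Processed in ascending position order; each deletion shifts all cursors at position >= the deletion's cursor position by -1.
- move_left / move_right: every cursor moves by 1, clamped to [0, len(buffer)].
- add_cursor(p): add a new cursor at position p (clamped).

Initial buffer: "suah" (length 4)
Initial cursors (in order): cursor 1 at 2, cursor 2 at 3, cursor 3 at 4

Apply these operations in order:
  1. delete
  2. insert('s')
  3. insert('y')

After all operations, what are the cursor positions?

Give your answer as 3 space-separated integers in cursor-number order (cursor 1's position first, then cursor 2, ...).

After op 1 (delete): buffer="s" (len 1), cursors c1@1 c2@1 c3@1, authorship .
After op 2 (insert('s')): buffer="ssss" (len 4), cursors c1@4 c2@4 c3@4, authorship .123
After op 3 (insert('y')): buffer="ssssyyy" (len 7), cursors c1@7 c2@7 c3@7, authorship .123123

Answer: 7 7 7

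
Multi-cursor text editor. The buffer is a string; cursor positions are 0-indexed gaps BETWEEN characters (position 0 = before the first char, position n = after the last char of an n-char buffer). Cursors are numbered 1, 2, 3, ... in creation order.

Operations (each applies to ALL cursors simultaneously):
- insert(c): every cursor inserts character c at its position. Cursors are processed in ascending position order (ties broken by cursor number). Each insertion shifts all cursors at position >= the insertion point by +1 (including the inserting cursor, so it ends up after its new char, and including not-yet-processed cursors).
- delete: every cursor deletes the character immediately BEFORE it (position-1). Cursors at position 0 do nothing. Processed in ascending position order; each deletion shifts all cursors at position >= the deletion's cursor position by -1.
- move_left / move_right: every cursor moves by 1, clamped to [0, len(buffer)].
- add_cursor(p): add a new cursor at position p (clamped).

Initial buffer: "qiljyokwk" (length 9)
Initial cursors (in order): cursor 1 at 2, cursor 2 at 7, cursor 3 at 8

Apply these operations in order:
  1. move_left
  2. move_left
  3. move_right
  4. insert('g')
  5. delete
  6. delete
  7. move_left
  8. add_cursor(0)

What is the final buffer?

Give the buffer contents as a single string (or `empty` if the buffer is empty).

Answer: iljywk

Derivation:
After op 1 (move_left): buffer="qiljyokwk" (len 9), cursors c1@1 c2@6 c3@7, authorship .........
After op 2 (move_left): buffer="qiljyokwk" (len 9), cursors c1@0 c2@5 c3@6, authorship .........
After op 3 (move_right): buffer="qiljyokwk" (len 9), cursors c1@1 c2@6 c3@7, authorship .........
After op 4 (insert('g')): buffer="qgiljyogkgwk" (len 12), cursors c1@2 c2@8 c3@10, authorship .1.....2.3..
After op 5 (delete): buffer="qiljyokwk" (len 9), cursors c1@1 c2@6 c3@7, authorship .........
After op 6 (delete): buffer="iljywk" (len 6), cursors c1@0 c2@4 c3@4, authorship ......
After op 7 (move_left): buffer="iljywk" (len 6), cursors c1@0 c2@3 c3@3, authorship ......
After op 8 (add_cursor(0)): buffer="iljywk" (len 6), cursors c1@0 c4@0 c2@3 c3@3, authorship ......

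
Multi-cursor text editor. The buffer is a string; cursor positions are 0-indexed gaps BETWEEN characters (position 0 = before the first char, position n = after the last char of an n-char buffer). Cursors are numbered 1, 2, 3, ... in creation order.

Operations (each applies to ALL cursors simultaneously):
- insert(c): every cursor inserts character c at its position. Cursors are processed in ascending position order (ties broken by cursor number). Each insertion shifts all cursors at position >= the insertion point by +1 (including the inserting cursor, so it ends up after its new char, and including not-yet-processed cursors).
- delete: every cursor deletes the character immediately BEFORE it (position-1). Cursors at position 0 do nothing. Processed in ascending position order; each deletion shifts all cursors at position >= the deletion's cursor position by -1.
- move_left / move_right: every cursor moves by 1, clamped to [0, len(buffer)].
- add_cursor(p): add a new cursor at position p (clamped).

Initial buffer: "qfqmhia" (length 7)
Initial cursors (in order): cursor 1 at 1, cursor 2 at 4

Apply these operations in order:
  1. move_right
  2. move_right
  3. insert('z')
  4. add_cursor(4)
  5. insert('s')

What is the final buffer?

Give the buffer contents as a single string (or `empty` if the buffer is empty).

After op 1 (move_right): buffer="qfqmhia" (len 7), cursors c1@2 c2@5, authorship .......
After op 2 (move_right): buffer="qfqmhia" (len 7), cursors c1@3 c2@6, authorship .......
After op 3 (insert('z')): buffer="qfqzmhiza" (len 9), cursors c1@4 c2@8, authorship ...1...2.
After op 4 (add_cursor(4)): buffer="qfqzmhiza" (len 9), cursors c1@4 c3@4 c2@8, authorship ...1...2.
After op 5 (insert('s')): buffer="qfqzssmhizsa" (len 12), cursors c1@6 c3@6 c2@11, authorship ...113...22.

Answer: qfqzssmhizsa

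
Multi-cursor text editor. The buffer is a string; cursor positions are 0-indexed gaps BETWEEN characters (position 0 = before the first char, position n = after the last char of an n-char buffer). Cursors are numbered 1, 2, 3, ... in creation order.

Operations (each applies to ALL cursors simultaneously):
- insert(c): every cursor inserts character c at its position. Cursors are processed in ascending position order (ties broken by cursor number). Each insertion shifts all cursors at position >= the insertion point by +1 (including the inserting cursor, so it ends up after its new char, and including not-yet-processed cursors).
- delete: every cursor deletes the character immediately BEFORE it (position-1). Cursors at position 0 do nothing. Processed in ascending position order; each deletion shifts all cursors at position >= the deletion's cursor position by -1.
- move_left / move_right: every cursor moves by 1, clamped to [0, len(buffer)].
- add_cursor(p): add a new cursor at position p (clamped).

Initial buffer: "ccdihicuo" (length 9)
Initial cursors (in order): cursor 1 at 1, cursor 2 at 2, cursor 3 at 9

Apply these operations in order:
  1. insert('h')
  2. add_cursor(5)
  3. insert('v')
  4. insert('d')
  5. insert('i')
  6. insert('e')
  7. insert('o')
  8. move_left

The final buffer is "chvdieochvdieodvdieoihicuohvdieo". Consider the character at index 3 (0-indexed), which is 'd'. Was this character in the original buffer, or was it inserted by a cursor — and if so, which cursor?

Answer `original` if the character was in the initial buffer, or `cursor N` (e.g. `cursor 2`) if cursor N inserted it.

Answer: cursor 1

Derivation:
After op 1 (insert('h')): buffer="chchdihicuoh" (len 12), cursors c1@2 c2@4 c3@12, authorship .1.2.......3
After op 2 (add_cursor(5)): buffer="chchdihicuoh" (len 12), cursors c1@2 c2@4 c4@5 c3@12, authorship .1.2.......3
After op 3 (insert('v')): buffer="chvchvdvihicuohv" (len 16), cursors c1@3 c2@6 c4@8 c3@16, authorship .11.22.4......33
After op 4 (insert('d')): buffer="chvdchvddvdihicuohvd" (len 20), cursors c1@4 c2@8 c4@11 c3@20, authorship .111.222.44......333
After op 5 (insert('i')): buffer="chvdichvdidvdiihicuohvdi" (len 24), cursors c1@5 c2@10 c4@14 c3@24, authorship .1111.2222.444......3333
After op 6 (insert('e')): buffer="chvdiechvdiedvdieihicuohvdie" (len 28), cursors c1@6 c2@12 c4@17 c3@28, authorship .11111.22222.4444......33333
After op 7 (insert('o')): buffer="chvdieochvdieodvdieoihicuohvdieo" (len 32), cursors c1@7 c2@14 c4@20 c3@32, authorship .111111.222222.44444......333333
After op 8 (move_left): buffer="chvdieochvdieodvdieoihicuohvdieo" (len 32), cursors c1@6 c2@13 c4@19 c3@31, authorship .111111.222222.44444......333333
Authorship (.=original, N=cursor N): . 1 1 1 1 1 1 . 2 2 2 2 2 2 . 4 4 4 4 4 . . . . . . 3 3 3 3 3 3
Index 3: author = 1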